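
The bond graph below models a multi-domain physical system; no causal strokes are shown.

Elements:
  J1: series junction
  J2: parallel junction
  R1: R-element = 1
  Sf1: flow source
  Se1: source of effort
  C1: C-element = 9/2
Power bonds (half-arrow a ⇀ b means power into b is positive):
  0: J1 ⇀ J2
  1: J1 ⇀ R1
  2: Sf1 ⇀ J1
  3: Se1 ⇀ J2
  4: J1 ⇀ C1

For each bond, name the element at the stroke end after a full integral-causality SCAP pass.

#0 |J1
#1 |J1
#2 |Sf1
#3 |J2
#4 |J1

#2 stroke→Sf1  (source Sf1 imposes f)
#3 stroke→J2  (Se1 fixes effort; stroke away)
#0 stroke→J1  (J1 flow already set via bond 2)
#1 stroke→J1  (J1: bond 2 brought flow, rest push out)
#4 stroke→J1  (common-f at J1 fixed by 2)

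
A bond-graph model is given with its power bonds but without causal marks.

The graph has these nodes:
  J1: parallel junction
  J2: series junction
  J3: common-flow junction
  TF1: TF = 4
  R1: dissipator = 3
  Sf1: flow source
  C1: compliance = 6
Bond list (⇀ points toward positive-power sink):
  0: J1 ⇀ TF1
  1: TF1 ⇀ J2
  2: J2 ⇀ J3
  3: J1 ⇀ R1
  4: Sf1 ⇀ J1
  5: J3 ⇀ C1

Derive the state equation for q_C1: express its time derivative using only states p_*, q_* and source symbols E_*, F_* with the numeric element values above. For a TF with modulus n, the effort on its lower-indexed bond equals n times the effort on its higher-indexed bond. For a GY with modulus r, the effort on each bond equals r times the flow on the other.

dq_C1/dt = 4*F_Sf1 - 8*q_C1/9

β4 stroke→Sf1  (Sf1 fixes flow; stroke at Sf1)
β5 stroke→J3  (prefer integral on C1)
β2 stroke→J2  (closing 1-jn rule on J3)
β1 stroke→TF1  (closing 1-jn rule on J2)
β0 stroke→J1  (TF1 one-in-one-out from 1)
β3 stroke→R1  (0-jn J1 has e-setter on 0)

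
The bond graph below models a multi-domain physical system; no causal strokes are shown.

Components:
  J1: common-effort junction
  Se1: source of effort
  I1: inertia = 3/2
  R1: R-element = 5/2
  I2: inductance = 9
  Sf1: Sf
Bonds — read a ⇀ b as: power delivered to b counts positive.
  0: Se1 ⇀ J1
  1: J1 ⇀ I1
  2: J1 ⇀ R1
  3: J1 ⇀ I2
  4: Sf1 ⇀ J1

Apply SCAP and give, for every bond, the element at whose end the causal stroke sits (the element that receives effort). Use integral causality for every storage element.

bond 0 stroke at J1  (source Se1 imposes e)
bond 4 stroke at Sf1  (Sf1 fixes flow; stroke at Sf1)
bond 1 stroke at I1  (J1 effort already set via bond 0)
bond 2 stroke at R1  (common-e at J1 fixed by 0)
bond 3 stroke at I2  (0-jn J1 has e-setter on 0)

β0 stroke at J1
β1 stroke at I1
β2 stroke at R1
β3 stroke at I2
β4 stroke at Sf1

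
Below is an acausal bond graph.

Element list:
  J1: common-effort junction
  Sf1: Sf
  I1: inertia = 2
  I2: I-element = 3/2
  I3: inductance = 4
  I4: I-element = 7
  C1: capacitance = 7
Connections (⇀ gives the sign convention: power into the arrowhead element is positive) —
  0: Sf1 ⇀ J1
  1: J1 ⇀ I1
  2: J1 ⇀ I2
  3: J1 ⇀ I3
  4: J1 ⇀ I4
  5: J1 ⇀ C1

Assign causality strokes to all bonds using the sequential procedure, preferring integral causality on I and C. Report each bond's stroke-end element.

bond 0 stroke at Sf1
bond 1 stroke at I1
bond 2 stroke at I2
bond 3 stroke at I3
bond 4 stroke at I4
bond 5 stroke at J1

#0 |Sf1  (source Sf1 imposes f)
#1 |I1  (I1 outputs flow p/I1)
#2 |I2  (I2: I, integral causality)
#3 |I3  (I3 outputs flow p/I3)
#4 |I4  (prefer integral on I4)
#5 |J1  (closing 0-jn rule on J1)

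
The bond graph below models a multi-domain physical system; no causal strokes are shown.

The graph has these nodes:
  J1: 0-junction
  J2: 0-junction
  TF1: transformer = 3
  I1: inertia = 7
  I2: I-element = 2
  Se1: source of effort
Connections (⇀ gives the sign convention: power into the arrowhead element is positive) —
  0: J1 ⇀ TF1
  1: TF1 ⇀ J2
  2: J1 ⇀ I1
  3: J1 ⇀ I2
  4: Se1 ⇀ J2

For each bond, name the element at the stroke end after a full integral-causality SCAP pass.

b0 stroke at J1
b1 stroke at TF1
b2 stroke at I1
b3 stroke at I2
b4 stroke at J2

b4 stroke→J2  (source Se1 imposes e)
b1 stroke→TF1  (J2 effort already set via bond 4)
b0 stroke→J1  (through TF1, causality passes straight; one stroke at TF1)
b2 stroke→I1  (J1: bond 0 brought effort, rest push out)
b3 stroke→I2  (J1: bond 0 brought effort, rest push out)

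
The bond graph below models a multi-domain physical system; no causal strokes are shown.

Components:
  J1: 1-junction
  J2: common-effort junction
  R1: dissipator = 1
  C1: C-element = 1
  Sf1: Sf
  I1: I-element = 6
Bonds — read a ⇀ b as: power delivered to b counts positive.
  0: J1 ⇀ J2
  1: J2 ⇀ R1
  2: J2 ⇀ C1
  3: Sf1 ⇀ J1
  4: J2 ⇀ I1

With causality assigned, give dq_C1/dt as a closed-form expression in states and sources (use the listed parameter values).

dq_C1/dt = F_Sf1 - p_I1/6 - q_C1

β3 |Sf1  (Sf1 fixes flow; stroke at Sf1)
β0 |J1  (1-jn J1 has f-setter on 3)
β2 |J2  (C1 outputs effort q/C1)
β1 |R1  (J2: bond 2 brought effort, rest push out)
β4 |I1  (J2: bond 2 brought effort, rest push out)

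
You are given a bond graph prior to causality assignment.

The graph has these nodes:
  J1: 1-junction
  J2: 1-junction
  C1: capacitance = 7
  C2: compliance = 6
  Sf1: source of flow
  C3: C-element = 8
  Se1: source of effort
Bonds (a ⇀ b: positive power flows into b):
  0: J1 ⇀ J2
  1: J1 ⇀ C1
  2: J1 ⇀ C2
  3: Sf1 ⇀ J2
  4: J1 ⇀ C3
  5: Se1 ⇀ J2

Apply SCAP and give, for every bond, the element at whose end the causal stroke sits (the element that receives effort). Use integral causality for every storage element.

bond 3 stroke at Sf1  (Sf1: flow source, stroke at near end)
bond 5 stroke at J2  (Se1: effort source, stroke at far end)
bond 0 stroke at J2  (common-f at J2 fixed by 3)
bond 1 stroke at J1  (1-jn J1 has f-setter on 0)
bond 2 stroke at J1  (J1: bond 0 brought flow, rest push out)
bond 4 stroke at J1  (J1 flow already set via bond 0)

b0 stroke→J2
b1 stroke→J1
b2 stroke→J1
b3 stroke→Sf1
b4 stroke→J1
b5 stroke→J2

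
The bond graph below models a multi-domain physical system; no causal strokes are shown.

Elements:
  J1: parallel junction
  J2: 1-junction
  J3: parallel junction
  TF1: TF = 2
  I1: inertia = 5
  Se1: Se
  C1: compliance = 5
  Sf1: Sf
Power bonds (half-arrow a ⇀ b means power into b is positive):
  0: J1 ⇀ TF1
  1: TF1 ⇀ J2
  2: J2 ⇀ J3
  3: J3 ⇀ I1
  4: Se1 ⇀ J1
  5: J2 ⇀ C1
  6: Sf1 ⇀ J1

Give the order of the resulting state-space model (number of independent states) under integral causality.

β4 stroke at J1  (Se1 (Se) sets effort on bond)
β6 stroke at Sf1  (Sf1: flow source, stroke at near end)
β0 stroke at TF1  (J1 effort already set via bond 4)
β1 stroke at J2  (TF1 one-in-one-out from 0)
β3 stroke at I1  (I1 integral (f out))
β2 stroke at J3  (closing 0-jn rule on J3)
β5 stroke at J2  (1-jn J2 has f-setter on 2)

2  (C1, I1 all integral)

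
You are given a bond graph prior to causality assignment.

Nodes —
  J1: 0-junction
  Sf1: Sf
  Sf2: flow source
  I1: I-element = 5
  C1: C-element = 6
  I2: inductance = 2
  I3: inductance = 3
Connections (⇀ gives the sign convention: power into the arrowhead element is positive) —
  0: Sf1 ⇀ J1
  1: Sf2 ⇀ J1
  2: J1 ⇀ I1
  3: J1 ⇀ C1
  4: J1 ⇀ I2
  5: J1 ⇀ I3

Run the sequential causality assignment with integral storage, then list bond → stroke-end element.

#0 stroke at Sf1  (Sf1 fixes flow; stroke at Sf1)
#1 stroke at Sf2  (source Sf2 imposes f)
#2 stroke at I1  (I1: I, integral causality)
#3 stroke at J1  (C1: C, integral causality)
#4 stroke at I2  (common-e at J1 fixed by 3)
#5 stroke at I3  (0-jn J1 has e-setter on 3)

b0 →Sf1
b1 →Sf2
b2 →I1
b3 →J1
b4 →I2
b5 →I3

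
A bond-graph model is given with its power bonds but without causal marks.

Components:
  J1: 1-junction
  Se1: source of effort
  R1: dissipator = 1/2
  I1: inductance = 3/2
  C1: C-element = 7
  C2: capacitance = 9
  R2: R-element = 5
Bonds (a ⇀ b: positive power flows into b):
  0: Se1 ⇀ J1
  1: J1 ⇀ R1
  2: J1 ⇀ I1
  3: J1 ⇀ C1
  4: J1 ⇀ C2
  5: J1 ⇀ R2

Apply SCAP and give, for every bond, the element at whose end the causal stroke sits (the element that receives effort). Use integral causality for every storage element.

β0 →J1
β1 →J1
β2 →I1
β3 →J1
β4 →J1
β5 →J1

b0 stroke at J1  (source Se1 imposes e)
b2 stroke at I1  (prefer integral on I1)
b1 stroke at J1  (1-jn J1 has f-setter on 2)
b3 stroke at J1  (J1: bond 2 brought flow, rest push out)
b4 stroke at J1  (J1 flow already set via bond 2)
b5 stroke at J1  (1-jn J1 has f-setter on 2)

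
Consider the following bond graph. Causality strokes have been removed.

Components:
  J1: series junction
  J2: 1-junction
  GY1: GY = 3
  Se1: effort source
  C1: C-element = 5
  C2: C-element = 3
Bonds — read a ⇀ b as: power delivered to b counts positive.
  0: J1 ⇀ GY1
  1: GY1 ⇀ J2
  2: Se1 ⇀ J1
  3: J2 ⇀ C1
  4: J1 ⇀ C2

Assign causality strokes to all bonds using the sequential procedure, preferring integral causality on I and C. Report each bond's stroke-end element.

β0 |GY1
β1 |GY1
β2 |J1
β3 |J2
β4 |J1

#2 stroke→J1  (Se1 fixes effort; stroke away)
#3 stroke→J2  (prefer integral on C1)
#1 stroke→GY1  (J2 needs exactly one f-in)
#0 stroke→GY1  (GY1: gyrator matches bond 1)
#4 stroke→J1  (1-jn J1 has f-setter on 0)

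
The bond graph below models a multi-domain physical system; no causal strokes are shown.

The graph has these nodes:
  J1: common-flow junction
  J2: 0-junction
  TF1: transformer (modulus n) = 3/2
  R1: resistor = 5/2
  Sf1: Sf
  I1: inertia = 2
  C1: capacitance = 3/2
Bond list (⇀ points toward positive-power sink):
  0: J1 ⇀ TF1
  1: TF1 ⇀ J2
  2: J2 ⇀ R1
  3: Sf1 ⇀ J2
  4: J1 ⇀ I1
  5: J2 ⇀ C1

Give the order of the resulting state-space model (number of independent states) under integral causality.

β3 stroke→Sf1  (Sf1: flow source, stroke at near end)
β4 stroke→I1  (prefer integral on I1)
β0 stroke→J1  (1-jn J1 has f-setter on 4)
β1 stroke→TF1  (TF TF1: opposite of bond 0)
β5 stroke→J2  (prefer integral on C1)
β2 stroke→R1  (J2: bond 5 brought effort, rest push out)

2  (C1, I1 all integral)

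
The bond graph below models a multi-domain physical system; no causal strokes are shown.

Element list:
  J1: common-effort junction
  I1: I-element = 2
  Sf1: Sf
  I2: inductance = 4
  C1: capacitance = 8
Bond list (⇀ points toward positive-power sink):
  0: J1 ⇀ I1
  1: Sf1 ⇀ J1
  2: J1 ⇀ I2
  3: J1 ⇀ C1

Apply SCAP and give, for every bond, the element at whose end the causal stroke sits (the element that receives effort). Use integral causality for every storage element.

#0 →I1
#1 →Sf1
#2 →I2
#3 →J1

b1 stroke→Sf1  (source Sf1 imposes f)
b0 stroke→I1  (prefer integral on I1)
b2 stroke→I2  (I2 integral (f out))
b3 stroke→J1  (J1: last free bond brings effort in)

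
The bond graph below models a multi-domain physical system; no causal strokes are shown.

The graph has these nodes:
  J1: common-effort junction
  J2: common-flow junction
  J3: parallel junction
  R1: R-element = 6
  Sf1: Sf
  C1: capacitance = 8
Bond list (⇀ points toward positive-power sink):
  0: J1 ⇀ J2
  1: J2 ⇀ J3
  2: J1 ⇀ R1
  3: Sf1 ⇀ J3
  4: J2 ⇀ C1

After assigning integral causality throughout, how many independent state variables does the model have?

bond 3 |Sf1  (Sf1 fixes flow; stroke at Sf1)
bond 1 |J3  (J3: last free bond brings effort in)
bond 0 |J2  (J2 flow already set via bond 1)
bond 4 |J2  (J2: bond 1 brought flow, rest push out)
bond 2 |J1  (closing 0-jn rule on J1)

1  (C1 all integral)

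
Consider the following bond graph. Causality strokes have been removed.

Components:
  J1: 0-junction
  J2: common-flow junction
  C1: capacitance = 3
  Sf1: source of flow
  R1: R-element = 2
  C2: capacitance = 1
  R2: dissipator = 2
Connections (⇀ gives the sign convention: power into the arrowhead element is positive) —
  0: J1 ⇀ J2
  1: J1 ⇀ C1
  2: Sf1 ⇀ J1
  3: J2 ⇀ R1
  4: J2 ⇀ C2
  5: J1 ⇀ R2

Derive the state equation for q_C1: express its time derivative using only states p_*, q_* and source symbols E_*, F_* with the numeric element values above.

dq_C1/dt = F_Sf1 - q_C1/3 + q_C2/2

bond 2 →Sf1  (source Sf1 imposes f)
bond 1 →J1  (C1 outputs effort q/C1)
bond 0 →J2  (J1: bond 1 brought effort, rest push out)
bond 5 →R2  (0-jn J1 has e-setter on 1)
bond 4 →J2  (C2 outputs effort q/C2)
bond 3 →R1  (J2: last free bond brings flow in)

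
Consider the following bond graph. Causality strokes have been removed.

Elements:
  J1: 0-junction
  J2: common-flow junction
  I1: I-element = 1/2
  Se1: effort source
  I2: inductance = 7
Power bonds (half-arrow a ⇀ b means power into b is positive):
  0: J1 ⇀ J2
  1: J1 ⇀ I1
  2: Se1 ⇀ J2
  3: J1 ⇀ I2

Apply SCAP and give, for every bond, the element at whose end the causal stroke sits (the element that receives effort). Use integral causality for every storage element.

b0 |J1
b1 |I1
b2 |J2
b3 |I2

b2 |J2  (Se1 fixes effort; stroke away)
b0 |J1  (closing 1-jn rule on J2)
b1 |I1  (J1: bond 0 brought effort, rest push out)
b3 |I2  (common-e at J1 fixed by 0)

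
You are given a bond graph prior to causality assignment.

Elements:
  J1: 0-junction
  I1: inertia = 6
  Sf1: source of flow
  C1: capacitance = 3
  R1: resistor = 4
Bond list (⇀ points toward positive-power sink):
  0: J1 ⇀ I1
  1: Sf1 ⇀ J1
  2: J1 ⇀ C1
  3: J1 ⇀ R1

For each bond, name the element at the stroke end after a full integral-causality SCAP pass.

β0 →I1
β1 →Sf1
β2 →J1
β3 →R1

β1 stroke at Sf1  (Sf1 fixes flow; stroke at Sf1)
β0 stroke at I1  (I1 integral (f out))
β2 stroke at J1  (C1: C, integral causality)
β3 stroke at R1  (J1: bond 2 brought effort, rest push out)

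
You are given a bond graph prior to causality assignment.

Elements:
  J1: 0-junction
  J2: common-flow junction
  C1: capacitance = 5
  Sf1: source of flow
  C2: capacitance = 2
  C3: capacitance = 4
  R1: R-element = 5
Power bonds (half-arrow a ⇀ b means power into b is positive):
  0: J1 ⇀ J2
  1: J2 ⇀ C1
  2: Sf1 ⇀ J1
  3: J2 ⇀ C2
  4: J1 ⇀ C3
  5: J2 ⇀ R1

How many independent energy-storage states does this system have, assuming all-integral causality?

3  (C1, C2, C3 all integral)

b2 stroke at Sf1  (Sf1 (Sf) sets flow on bond)
b1 stroke at J2  (C1 integral (e out))
b3 stroke at J2  (C2 integral (e out))
b4 stroke at J1  (prefer integral on C3)
b0 stroke at J2  (J1: bond 4 brought effort, rest push out)
b5 stroke at R1  (closing 1-jn rule on J2)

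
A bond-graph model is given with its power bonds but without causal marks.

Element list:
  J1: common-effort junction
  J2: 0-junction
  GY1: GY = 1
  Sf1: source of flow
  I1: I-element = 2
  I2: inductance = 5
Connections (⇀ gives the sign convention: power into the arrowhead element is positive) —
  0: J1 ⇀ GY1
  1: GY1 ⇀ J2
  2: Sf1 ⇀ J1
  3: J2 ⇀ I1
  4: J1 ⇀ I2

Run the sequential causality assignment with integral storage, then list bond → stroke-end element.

#0 stroke at J1
#1 stroke at J2
#2 stroke at Sf1
#3 stroke at I1
#4 stroke at I2

#2 |Sf1  (source Sf1 imposes f)
#3 |I1  (I1 outputs flow p/I1)
#1 |J2  (J2: last free bond brings effort in)
#0 |J1  (GY1 both-in/both-out from 1)
#4 |I2  (common-e at J1 fixed by 0)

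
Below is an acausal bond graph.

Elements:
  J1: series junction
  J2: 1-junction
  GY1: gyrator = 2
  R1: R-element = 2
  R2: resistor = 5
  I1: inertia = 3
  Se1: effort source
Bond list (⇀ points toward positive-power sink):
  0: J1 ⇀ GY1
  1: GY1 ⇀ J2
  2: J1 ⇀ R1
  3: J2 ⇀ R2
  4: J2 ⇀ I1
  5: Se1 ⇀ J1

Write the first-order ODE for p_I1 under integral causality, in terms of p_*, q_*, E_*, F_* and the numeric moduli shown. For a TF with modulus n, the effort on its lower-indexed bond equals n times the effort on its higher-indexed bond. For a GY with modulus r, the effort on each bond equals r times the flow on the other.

b5 →J1  (Se1 fixes effort; stroke away)
b4 →I1  (prefer integral on I1)
b1 →J2  (J2 flow already set via bond 4)
b3 →J2  (J2 flow already set via bond 4)
b0 →J1  (GY GY1: same side as bond 1)
b2 →R1  (only one flow-in slot at J1)

dp_I1/dt = E_Se1 - 7*p_I1/3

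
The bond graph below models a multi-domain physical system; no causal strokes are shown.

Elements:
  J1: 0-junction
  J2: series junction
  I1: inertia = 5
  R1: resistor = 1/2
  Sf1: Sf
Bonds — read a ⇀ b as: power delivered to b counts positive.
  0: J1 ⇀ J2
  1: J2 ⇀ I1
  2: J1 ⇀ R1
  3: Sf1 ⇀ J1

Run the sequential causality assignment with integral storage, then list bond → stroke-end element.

β3 stroke→Sf1  (Sf1: flow source, stroke at near end)
β1 stroke→I1  (I1 outputs flow p/I1)
β0 stroke→J2  (1-jn J2 has f-setter on 1)
β2 stroke→J1  (only one effort-in slot at J1)

β0 |J2
β1 |I1
β2 |J1
β3 |Sf1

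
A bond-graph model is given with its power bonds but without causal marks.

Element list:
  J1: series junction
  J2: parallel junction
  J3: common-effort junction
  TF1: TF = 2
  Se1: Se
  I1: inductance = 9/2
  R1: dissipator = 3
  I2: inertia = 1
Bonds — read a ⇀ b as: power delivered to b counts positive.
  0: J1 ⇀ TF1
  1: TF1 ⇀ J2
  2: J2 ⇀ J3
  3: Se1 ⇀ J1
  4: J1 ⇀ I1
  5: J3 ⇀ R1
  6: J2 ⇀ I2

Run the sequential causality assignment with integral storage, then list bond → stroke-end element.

#0 |J1
#1 |TF1
#2 |J2
#3 |J1
#4 |I1
#5 |J3
#6 |I2

#3 →J1  (Se1 (Se) sets effort on bond)
#4 →I1  (I1 integral (f out))
#0 →J1  (J1: bond 4 brought flow, rest push out)
#1 →TF1  (TF TF1: opposite of bond 0)
#6 →I2  (I2: I, integral causality)
#2 →J2  (only one effort-in slot at J2)
#5 →J3  (closing 0-jn rule on J3)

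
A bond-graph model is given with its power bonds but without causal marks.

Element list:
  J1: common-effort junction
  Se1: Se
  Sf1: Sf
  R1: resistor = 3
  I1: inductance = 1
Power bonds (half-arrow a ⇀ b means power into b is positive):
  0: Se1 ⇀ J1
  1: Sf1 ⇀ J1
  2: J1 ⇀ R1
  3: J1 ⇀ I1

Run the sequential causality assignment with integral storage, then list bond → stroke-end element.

b0 →J1
b1 →Sf1
b2 →R1
b3 →I1

bond 0 →J1  (source Se1 imposes e)
bond 1 →Sf1  (Sf1: flow source, stroke at near end)
bond 2 →R1  (J1: bond 0 brought effort, rest push out)
bond 3 →I1  (J1: bond 0 brought effort, rest push out)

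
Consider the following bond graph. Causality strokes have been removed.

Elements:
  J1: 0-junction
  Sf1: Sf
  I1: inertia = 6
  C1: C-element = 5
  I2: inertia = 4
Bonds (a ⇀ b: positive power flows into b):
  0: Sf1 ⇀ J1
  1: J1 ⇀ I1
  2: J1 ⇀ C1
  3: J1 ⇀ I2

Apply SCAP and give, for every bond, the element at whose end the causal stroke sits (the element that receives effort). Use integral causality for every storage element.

b0 |Sf1
b1 |I1
b2 |J1
b3 |I2

β0 |Sf1  (Sf1 (Sf) sets flow on bond)
β1 |I1  (I1 outputs flow p/I1)
β2 |J1  (prefer integral on C1)
β3 |I2  (J1: bond 2 brought effort, rest push out)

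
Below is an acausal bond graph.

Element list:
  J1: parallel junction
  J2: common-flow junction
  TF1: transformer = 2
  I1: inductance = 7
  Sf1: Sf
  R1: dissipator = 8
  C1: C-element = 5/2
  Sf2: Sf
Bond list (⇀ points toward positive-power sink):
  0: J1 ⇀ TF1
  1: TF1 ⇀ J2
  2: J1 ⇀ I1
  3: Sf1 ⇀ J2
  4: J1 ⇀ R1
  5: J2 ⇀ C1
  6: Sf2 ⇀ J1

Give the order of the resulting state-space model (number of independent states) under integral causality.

2  (C1, I1 all integral)

β3 |Sf1  (Sf1 fixes flow; stroke at Sf1)
β6 |Sf2  (Sf2 fixes flow; stroke at Sf2)
β1 |J2  (common-f at J2 fixed by 3)
β5 |J2  (J2: bond 3 brought flow, rest push out)
β0 |TF1  (through TF1, causality passes straight; one stroke at TF1)
β2 |I1  (I1 outputs flow p/I1)
β4 |J1  (J1: last free bond brings effort in)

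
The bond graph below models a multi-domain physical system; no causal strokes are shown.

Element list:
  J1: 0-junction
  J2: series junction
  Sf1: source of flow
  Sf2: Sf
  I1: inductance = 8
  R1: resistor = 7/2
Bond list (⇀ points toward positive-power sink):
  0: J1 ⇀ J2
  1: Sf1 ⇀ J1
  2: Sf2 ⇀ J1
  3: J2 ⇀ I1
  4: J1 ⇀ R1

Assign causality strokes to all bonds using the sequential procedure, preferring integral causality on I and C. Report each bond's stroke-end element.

b1 |Sf1  (Sf1 fixes flow; stroke at Sf1)
b2 |Sf2  (Sf2 (Sf) sets flow on bond)
b3 |I1  (I1 integral (f out))
b0 |J2  (1-jn J2 has f-setter on 3)
b4 |J1  (only one effort-in slot at J1)

b0 stroke at J2
b1 stroke at Sf1
b2 stroke at Sf2
b3 stroke at I1
b4 stroke at J1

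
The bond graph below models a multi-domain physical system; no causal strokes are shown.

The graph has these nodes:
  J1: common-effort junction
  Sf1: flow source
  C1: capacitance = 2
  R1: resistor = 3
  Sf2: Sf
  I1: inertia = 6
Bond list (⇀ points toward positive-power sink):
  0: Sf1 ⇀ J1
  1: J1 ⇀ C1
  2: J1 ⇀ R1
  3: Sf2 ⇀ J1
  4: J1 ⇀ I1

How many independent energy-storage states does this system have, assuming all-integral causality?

b0 →Sf1  (Sf1 fixes flow; stroke at Sf1)
b3 →Sf2  (Sf2: flow source, stroke at near end)
b1 →J1  (C1 integral (e out))
b2 →R1  (0-jn J1 has e-setter on 1)
b4 →I1  (J1: bond 1 brought effort, rest push out)

2  (C1, I1 all integral)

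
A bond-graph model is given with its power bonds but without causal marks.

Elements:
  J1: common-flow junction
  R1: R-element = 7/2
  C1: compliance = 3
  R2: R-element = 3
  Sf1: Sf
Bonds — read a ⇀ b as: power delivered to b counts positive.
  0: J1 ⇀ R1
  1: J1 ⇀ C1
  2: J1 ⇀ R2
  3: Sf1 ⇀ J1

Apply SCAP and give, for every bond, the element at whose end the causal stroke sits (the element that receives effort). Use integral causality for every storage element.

b0 →J1
b1 →J1
b2 →J1
b3 →Sf1

b3 |Sf1  (Sf1 (Sf) sets flow on bond)
b0 |J1  (1-jn J1 has f-setter on 3)
b1 |J1  (common-f at J1 fixed by 3)
b2 |J1  (J1 flow already set via bond 3)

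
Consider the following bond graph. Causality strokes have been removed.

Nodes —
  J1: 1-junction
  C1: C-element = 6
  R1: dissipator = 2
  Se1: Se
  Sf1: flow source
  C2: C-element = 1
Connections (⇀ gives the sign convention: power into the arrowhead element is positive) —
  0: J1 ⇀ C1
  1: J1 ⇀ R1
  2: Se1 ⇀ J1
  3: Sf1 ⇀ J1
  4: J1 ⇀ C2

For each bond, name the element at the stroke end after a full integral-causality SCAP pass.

#0 stroke→J1
#1 stroke→J1
#2 stroke→J1
#3 stroke→Sf1
#4 stroke→J1

bond 2 stroke→J1  (source Se1 imposes e)
bond 3 stroke→Sf1  (Sf1: flow source, stroke at near end)
bond 0 stroke→J1  (1-jn J1 has f-setter on 3)
bond 1 stroke→J1  (J1: bond 3 brought flow, rest push out)
bond 4 stroke→J1  (J1: bond 3 brought flow, rest push out)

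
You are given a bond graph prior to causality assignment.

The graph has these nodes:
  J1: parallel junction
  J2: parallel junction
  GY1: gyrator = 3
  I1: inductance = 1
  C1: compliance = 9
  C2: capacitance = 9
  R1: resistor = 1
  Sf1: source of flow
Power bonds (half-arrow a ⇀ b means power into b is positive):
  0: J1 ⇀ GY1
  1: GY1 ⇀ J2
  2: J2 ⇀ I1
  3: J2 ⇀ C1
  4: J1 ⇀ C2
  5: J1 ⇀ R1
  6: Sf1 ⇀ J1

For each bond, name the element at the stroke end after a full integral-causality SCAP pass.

bond 0 stroke at GY1
bond 1 stroke at GY1
bond 2 stroke at I1
bond 3 stroke at J2
bond 4 stroke at J1
bond 5 stroke at R1
bond 6 stroke at Sf1

#6 →Sf1  (Sf1 (Sf) sets flow on bond)
#2 →I1  (I1 integral (f out))
#3 →J2  (C1: C, integral causality)
#1 →GY1  (common-e at J2 fixed by 3)
#0 →GY1  (GY GY1: same side as bond 1)
#4 →J1  (prefer integral on C2)
#5 →R1  (J1 effort already set via bond 4)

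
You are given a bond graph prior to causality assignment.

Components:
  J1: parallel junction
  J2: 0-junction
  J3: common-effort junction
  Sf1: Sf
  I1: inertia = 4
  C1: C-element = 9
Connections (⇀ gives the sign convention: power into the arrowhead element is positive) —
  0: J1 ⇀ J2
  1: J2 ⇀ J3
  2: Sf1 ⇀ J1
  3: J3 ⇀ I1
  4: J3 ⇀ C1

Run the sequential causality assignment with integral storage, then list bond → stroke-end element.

β2 stroke at Sf1  (Sf1 (Sf) sets flow on bond)
β0 stroke at J1  (closing 0-jn rule on J1)
β1 stroke at J2  (J2: last free bond brings effort in)
β3 stroke at I1  (I1 integral (f out))
β4 stroke at J3  (J3 needs exactly one e-in)

b0 stroke at J1
b1 stroke at J2
b2 stroke at Sf1
b3 stroke at I1
b4 stroke at J3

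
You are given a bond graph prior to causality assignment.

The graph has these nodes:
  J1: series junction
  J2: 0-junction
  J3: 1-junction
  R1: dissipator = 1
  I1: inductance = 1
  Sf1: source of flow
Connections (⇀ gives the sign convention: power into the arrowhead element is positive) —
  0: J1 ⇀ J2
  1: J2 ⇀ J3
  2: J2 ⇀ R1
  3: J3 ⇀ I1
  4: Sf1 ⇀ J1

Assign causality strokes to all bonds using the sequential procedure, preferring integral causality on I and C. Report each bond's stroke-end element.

β0 |J1
β1 |J3
β2 |J2
β3 |I1
β4 |Sf1

β4 →Sf1  (Sf1: flow source, stroke at near end)
β0 →J1  (J1: bond 4 brought flow, rest push out)
β3 →I1  (prefer integral on I1)
β1 →J3  (J3 flow already set via bond 3)
β2 →J2  (J2: last free bond brings effort in)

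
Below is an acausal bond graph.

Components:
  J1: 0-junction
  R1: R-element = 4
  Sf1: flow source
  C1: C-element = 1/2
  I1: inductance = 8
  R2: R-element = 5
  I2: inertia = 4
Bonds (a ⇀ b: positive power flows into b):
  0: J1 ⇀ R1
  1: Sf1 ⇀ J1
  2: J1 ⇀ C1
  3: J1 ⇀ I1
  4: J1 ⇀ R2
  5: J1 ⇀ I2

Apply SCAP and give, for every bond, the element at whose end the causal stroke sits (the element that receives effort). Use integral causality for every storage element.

β1 stroke→Sf1  (Sf1: flow source, stroke at near end)
β2 stroke→J1  (C1 outputs effort q/C1)
β0 stroke→R1  (common-e at J1 fixed by 2)
β3 stroke→I1  (0-jn J1 has e-setter on 2)
β4 stroke→R2  (common-e at J1 fixed by 2)
β5 stroke→I2  (0-jn J1 has e-setter on 2)

#0 stroke at R1
#1 stroke at Sf1
#2 stroke at J1
#3 stroke at I1
#4 stroke at R2
#5 stroke at I2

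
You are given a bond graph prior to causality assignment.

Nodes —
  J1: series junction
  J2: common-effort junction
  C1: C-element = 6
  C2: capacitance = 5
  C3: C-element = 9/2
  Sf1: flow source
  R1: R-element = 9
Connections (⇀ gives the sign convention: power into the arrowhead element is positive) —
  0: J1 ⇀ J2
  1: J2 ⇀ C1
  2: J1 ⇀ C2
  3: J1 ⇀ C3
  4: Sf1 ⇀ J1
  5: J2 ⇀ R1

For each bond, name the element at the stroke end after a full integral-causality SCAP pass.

#4 stroke→Sf1  (Sf1: flow source, stroke at near end)
#0 stroke→J1  (1-jn J1 has f-setter on 4)
#2 stroke→J1  (J1: bond 4 brought flow, rest push out)
#3 stroke→J1  (J1: bond 4 brought flow, rest push out)
#1 stroke→J2  (prefer integral on C1)
#5 stroke→R1  (J2 effort already set via bond 1)

β0 stroke at J1
β1 stroke at J2
β2 stroke at J1
β3 stroke at J1
β4 stroke at Sf1
β5 stroke at R1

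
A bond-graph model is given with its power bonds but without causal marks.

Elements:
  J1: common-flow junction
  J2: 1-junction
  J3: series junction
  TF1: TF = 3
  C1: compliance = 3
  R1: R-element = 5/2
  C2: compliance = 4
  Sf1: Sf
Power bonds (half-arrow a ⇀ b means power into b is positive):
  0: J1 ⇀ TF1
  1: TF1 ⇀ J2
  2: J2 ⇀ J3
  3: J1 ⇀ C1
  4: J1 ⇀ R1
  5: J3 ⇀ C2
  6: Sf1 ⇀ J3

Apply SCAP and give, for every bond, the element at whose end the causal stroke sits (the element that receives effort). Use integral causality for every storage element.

β0 |TF1
β1 |J2
β2 |J3
β3 |J1
β4 |J1
β5 |J3
β6 |Sf1

#6 stroke at Sf1  (Sf1 (Sf) sets flow on bond)
#2 stroke at J3  (common-f at J3 fixed by 6)
#5 stroke at J3  (1-jn J3 has f-setter on 6)
#1 stroke at J2  (J2 flow already set via bond 2)
#0 stroke at TF1  (TF1 one-in-one-out from 1)
#3 stroke at J1  (J1 flow already set via bond 0)
#4 stroke at J1  (J1 flow already set via bond 0)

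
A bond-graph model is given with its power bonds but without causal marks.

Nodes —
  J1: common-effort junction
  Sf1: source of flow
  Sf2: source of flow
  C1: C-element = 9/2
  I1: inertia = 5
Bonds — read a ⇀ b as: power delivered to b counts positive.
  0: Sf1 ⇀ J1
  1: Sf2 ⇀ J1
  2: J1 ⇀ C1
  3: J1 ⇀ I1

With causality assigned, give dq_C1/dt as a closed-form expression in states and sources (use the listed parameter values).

dq_C1/dt = F_Sf1 + F_Sf2 - p_I1/5

bond 0 stroke→Sf1  (Sf1: flow source, stroke at near end)
bond 1 stroke→Sf2  (Sf2 (Sf) sets flow on bond)
bond 2 stroke→J1  (prefer integral on C1)
bond 3 stroke→I1  (J1 effort already set via bond 2)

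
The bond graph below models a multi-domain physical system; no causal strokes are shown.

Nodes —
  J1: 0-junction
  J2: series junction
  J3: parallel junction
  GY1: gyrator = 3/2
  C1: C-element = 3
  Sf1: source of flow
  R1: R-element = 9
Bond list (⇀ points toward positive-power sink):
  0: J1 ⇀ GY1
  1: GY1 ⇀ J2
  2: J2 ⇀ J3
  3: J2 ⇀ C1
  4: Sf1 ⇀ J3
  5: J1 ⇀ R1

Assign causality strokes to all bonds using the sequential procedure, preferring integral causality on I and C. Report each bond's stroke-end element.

bond 4 stroke→Sf1  (Sf1 (Sf) sets flow on bond)
bond 2 stroke→J3  (J3 needs exactly one e-in)
bond 1 stroke→J2  (1-jn J2 has f-setter on 2)
bond 3 stroke→J2  (1-jn J2 has f-setter on 2)
bond 0 stroke→J1  (GY GY1: same side as bond 1)
bond 5 stroke→R1  (J1: bond 0 brought effort, rest push out)

#0 stroke at J1
#1 stroke at J2
#2 stroke at J3
#3 stroke at J2
#4 stroke at Sf1
#5 stroke at R1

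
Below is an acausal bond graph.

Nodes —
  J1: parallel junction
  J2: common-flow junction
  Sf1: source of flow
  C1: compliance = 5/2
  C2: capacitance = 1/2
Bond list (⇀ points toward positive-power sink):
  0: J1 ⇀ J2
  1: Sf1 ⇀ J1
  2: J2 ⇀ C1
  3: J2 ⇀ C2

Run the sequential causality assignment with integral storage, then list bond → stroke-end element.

b0 →J1
b1 →Sf1
b2 →J2
b3 →J2

bond 1 stroke→Sf1  (source Sf1 imposes f)
bond 0 stroke→J1  (only one effort-in slot at J1)
bond 2 stroke→J2  (J2 flow already set via bond 0)
bond 3 stroke→J2  (1-jn J2 has f-setter on 0)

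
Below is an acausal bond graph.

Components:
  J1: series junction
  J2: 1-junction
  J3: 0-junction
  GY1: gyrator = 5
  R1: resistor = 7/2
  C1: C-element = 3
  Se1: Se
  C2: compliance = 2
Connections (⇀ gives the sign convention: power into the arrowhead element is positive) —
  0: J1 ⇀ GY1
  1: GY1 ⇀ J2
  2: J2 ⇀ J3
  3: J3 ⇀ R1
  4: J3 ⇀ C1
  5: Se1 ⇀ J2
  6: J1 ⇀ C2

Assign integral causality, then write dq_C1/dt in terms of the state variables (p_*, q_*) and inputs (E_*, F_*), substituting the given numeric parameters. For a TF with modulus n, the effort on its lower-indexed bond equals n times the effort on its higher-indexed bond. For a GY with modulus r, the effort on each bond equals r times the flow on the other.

dq_C1/dt = -2*q_C1/21 - q_C2/10

#5 |J2  (Se1: effort source, stroke at far end)
#4 |J3  (C1 integral (e out))
#2 |J2  (J3: bond 4 brought effort, rest push out)
#3 |R1  (0-jn J3 has e-setter on 4)
#1 |GY1  (closing 1-jn rule on J2)
#0 |GY1  (GY1: gyrator matches bond 1)
#6 |J1  (J1: bond 0 brought flow, rest push out)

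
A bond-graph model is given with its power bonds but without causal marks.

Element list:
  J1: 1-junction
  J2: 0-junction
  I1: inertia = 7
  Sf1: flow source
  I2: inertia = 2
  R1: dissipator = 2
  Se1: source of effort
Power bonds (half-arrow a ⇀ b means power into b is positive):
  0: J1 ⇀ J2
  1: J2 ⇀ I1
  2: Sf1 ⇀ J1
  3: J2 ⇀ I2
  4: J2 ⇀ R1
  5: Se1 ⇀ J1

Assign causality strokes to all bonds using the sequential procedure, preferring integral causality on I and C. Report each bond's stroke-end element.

#0 →J1
#1 →I1
#2 →Sf1
#3 →I2
#4 →J2
#5 →J1

bond 2 |Sf1  (Sf1 fixes flow; stroke at Sf1)
bond 5 |J1  (Se1 fixes effort; stroke away)
bond 0 |J1  (J1: bond 2 brought flow, rest push out)
bond 1 |I1  (I1: I, integral causality)
bond 3 |I2  (I2: I, integral causality)
bond 4 |J2  (J2: last free bond brings effort in)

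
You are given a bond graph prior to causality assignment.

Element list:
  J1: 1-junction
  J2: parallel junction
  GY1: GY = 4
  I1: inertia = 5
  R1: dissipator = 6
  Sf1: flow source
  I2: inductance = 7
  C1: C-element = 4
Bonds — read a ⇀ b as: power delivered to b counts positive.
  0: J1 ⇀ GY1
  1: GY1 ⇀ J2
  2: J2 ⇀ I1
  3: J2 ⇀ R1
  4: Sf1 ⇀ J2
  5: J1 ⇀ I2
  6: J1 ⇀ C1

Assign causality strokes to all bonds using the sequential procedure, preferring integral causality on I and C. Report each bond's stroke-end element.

#0 stroke at J1
#1 stroke at J2
#2 stroke at I1
#3 stroke at R1
#4 stroke at Sf1
#5 stroke at I2
#6 stroke at J1

b4 stroke→Sf1  (Sf1 fixes flow; stroke at Sf1)
b2 stroke→I1  (I1 integral (f out))
b5 stroke→I2  (I2 outputs flow p/I2)
b0 stroke→J1  (J1: bond 5 brought flow, rest push out)
b6 stroke→J1  (J1 flow already set via bond 5)
b1 stroke→J2  (GY1: gyrator matches bond 0)
b3 stroke→R1  (J2: bond 1 brought effort, rest push out)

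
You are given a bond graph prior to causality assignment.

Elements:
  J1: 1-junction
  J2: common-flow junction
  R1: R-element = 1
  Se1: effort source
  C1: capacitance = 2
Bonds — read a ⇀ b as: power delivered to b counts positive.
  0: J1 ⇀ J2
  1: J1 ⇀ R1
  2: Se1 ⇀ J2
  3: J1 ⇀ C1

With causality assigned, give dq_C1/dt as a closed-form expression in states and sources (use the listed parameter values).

b2 →J2  (Se1 fixes effort; stroke away)
b0 →J1  (only one flow-in slot at J2)
b3 →J1  (prefer integral on C1)
b1 →R1  (J1 needs exactly one f-in)

dq_C1/dt = E_Se1 - q_C1/2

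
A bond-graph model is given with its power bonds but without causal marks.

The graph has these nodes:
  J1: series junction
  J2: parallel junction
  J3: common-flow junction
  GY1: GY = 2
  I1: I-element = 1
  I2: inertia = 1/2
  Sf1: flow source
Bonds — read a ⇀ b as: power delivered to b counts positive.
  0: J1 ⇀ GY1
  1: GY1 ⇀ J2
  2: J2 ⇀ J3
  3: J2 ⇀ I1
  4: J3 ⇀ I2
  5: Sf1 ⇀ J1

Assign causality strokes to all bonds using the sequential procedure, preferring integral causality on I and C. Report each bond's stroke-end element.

#5 →Sf1  (Sf1: flow source, stroke at near end)
#0 →J1  (common-f at J1 fixed by 5)
#1 →J2  (GY GY1: same side as bond 0)
#2 →J3  (J2: bond 1 brought effort, rest push out)
#3 →I1  (J2 effort already set via bond 1)
#4 →I2  (J3 needs exactly one f-in)

bond 0 →J1
bond 1 →J2
bond 2 →J3
bond 3 →I1
bond 4 →I2
bond 5 →Sf1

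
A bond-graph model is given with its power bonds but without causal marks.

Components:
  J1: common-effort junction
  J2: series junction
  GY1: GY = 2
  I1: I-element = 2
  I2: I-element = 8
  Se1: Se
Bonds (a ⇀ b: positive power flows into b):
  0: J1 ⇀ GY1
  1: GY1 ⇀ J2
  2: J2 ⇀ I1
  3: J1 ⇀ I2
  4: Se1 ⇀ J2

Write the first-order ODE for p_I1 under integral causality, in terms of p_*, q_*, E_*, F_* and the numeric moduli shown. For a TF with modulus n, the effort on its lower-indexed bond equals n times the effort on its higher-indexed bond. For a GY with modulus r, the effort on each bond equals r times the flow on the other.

dp_I1/dt = E_Se1 - p_I2/4

bond 4 →J2  (source Se1 imposes e)
bond 2 →I1  (prefer integral on I1)
bond 1 →J2  (J2: bond 2 brought flow, rest push out)
bond 0 →J1  (GY1: gyrator matches bond 1)
bond 3 →I2  (0-jn J1 has e-setter on 0)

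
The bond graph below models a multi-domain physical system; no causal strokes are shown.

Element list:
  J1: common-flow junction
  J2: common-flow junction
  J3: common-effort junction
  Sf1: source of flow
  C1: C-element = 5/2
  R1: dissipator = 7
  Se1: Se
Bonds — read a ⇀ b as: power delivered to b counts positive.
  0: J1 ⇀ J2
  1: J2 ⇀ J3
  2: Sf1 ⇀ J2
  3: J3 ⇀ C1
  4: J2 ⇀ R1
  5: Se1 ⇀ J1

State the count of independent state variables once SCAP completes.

bond 2 →Sf1  (Sf1: flow source, stroke at near end)
bond 5 →J1  (Se1 fixes effort; stroke away)
bond 0 →J2  (J1: last free bond brings flow in)
bond 1 →J2  (common-f at J2 fixed by 2)
bond 4 →J2  (common-f at J2 fixed by 2)
bond 3 →J3  (closing 0-jn rule on J3)

1  (C1 all integral)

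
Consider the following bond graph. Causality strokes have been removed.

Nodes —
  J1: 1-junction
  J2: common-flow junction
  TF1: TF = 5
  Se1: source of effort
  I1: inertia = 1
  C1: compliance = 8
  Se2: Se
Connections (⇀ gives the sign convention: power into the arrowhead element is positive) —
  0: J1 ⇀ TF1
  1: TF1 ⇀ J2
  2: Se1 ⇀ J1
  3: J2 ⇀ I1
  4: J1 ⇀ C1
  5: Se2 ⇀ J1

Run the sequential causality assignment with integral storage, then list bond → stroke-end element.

#0 |TF1
#1 |J2
#2 |J1
#3 |I1
#4 |J1
#5 |J1

β2 stroke at J1  (Se1 fixes effort; stroke away)
β5 stroke at J1  (source Se2 imposes e)
β3 stroke at I1  (prefer integral on I1)
β1 stroke at J2  (common-f at J2 fixed by 3)
β0 stroke at TF1  (TF1 one-in-one-out from 1)
β4 stroke at J1  (1-jn J1 has f-setter on 0)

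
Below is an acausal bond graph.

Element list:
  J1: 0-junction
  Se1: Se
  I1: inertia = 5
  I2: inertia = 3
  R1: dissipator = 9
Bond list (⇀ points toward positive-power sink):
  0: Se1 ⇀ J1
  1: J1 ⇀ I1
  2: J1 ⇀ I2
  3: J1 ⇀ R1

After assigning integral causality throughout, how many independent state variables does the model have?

bond 0 |J1  (Se1: effort source, stroke at far end)
bond 1 |I1  (0-jn J1 has e-setter on 0)
bond 2 |I2  (J1 effort already set via bond 0)
bond 3 |R1  (0-jn J1 has e-setter on 0)

2  (I1, I2 all integral)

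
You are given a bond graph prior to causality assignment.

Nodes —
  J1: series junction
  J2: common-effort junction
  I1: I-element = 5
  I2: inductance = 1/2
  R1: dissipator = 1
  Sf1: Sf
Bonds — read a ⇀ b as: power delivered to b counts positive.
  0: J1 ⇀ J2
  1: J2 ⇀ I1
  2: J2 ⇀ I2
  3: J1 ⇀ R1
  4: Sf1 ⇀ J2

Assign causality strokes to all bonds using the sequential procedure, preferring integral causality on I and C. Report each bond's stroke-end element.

b4 stroke→Sf1  (Sf1 (Sf) sets flow on bond)
b1 stroke→I1  (I1: I, integral causality)
b2 stroke→I2  (prefer integral on I2)
b0 stroke→J2  (closing 0-jn rule on J2)
b3 stroke→J1  (common-f at J1 fixed by 0)

b0 stroke→J2
b1 stroke→I1
b2 stroke→I2
b3 stroke→J1
b4 stroke→Sf1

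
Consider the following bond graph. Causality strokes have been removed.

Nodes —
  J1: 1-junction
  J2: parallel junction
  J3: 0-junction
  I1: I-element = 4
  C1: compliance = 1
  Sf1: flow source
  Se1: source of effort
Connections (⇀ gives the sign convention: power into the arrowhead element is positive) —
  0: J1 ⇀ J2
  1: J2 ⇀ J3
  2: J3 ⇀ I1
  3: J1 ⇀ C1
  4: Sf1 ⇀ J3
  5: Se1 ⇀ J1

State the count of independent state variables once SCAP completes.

2  (C1, I1 all integral)

β4 |Sf1  (Sf1 fixes flow; stroke at Sf1)
β5 |J1  (source Se1 imposes e)
β2 |I1  (I1 integral (f out))
β1 |J3  (J3: last free bond brings effort in)
β0 |J2  (closing 0-jn rule on J2)
β3 |J1  (J1 flow already set via bond 0)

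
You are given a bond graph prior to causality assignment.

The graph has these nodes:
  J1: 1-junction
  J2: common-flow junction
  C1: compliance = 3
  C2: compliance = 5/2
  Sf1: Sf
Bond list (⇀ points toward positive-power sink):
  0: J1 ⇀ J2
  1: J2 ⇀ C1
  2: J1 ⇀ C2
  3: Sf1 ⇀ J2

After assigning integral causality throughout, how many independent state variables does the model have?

2  (C1, C2 all integral)

b3 stroke at Sf1  (source Sf1 imposes f)
b0 stroke at J2  (1-jn J2 has f-setter on 3)
b1 stroke at J2  (J2 flow already set via bond 3)
b2 stroke at J1  (J1 flow already set via bond 0)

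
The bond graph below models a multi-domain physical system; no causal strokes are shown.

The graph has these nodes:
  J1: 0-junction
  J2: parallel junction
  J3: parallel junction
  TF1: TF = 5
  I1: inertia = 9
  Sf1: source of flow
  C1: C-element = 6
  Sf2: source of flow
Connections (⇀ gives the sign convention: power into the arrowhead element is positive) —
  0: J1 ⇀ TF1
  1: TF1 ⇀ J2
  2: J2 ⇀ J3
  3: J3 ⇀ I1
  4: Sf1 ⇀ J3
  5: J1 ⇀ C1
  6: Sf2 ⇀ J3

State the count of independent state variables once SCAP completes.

2  (C1, I1 all integral)

bond 4 |Sf1  (Sf1: flow source, stroke at near end)
bond 6 |Sf2  (Sf2 (Sf) sets flow on bond)
bond 3 |I1  (prefer integral on I1)
bond 2 |J3  (J3 needs exactly one e-in)
bond 1 |J2  (closing 0-jn rule on J2)
bond 0 |TF1  (through TF1, causality passes straight; one stroke at TF1)
bond 5 |J1  (closing 0-jn rule on J1)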